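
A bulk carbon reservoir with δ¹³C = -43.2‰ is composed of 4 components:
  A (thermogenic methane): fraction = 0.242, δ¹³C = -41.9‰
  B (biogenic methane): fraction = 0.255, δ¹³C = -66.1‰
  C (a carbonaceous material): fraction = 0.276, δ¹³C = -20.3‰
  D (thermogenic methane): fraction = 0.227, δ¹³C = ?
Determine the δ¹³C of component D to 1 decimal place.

-46.7‰

Isotope mass balance: δ_bulk = Σ fᵢ·δᵢ.
-43.2 = 0.242×(-41.9) + 0.255×(-66.1) + 0.276×(-20.3) + 0.227×δ_D
0.227·δ_D = -43.2 − (-32.598) = -10.602
δ_D = -10.602 / 0.227 = -46.70‰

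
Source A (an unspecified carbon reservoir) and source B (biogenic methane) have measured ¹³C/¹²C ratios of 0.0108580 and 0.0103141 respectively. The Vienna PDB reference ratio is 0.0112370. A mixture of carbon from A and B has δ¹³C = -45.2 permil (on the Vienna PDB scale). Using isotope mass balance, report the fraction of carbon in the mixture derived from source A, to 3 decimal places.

δ_A = (0.0108580/0.0112370 − 1)×1000 = (0.966272 − 1)×1000 = -33.728 permil
δ_B = (0.0103141/0.0112370 − 1)×1000 = (0.917870 − 1)×1000 = -82.130 permil
f_A = (δ_mix − δ_B)/(δ_A − δ_B) = (-45.2 − (-82.130))/(-33.728 − (-82.130))
f_A = 36.930 / 48.403 = 0.7630

0.763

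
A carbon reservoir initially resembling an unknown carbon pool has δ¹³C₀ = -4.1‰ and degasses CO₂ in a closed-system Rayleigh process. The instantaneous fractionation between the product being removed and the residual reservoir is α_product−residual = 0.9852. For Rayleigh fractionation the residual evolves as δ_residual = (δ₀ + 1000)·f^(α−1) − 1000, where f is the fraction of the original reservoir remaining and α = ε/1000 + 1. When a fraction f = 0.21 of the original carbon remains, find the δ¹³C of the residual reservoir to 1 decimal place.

Rayleigh residual: δ_res = (δ₀ + 1000)·f^(α−1) − 1000
α − 1 = -0.01480
f^(α−1) = 0.21^(-0.01480) = 1.023366
δ_res = (-4.1 + 1000) × 1.023366 − 1000 = 1019.171 − 1000 = 19.17‰

19.2‰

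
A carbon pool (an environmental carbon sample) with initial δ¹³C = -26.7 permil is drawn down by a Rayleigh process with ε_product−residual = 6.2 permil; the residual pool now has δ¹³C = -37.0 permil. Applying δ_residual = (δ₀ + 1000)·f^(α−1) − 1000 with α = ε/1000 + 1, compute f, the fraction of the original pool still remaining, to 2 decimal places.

α − 1 = ε/1000 = 0.0062
(δ_res + 1000)/(δ₀ + 1000) = (-37.0 + 1000)/(-26.7 + 1000) = 963.0/973.3 = 0.989417
f = 0.989417^(1/0.0062) = exp(ln(0.989417)/0.0062) = exp(-0.01064/0.0062)
f = exp(-1.7160) = 0.1798

0.18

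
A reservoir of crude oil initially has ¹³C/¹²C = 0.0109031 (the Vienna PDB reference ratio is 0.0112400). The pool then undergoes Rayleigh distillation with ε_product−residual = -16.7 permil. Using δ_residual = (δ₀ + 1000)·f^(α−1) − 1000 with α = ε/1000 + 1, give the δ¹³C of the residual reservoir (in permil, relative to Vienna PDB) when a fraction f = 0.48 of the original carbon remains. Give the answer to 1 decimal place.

-18.0 permil

δ₀ = (0.0109031/0.0112400 − 1)×1000 = (0.970027 − 1)×1000 = -29.973 permil
α − 1 = ε/1000 = -0.0167
f^(α−1) = 0.48^(-0.0167) = 1.012333
δ_res = (-29.973 + 1000) × 1.012333 − 1000 = 981.990 − 1000 = -18.01 permil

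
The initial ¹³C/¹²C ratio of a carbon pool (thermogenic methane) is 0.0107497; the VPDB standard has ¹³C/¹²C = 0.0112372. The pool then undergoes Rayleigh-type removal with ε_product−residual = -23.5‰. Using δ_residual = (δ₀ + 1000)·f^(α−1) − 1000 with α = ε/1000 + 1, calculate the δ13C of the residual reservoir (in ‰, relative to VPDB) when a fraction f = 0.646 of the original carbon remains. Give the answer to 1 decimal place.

-33.5‰

δ₀ = (0.0107497/0.0112372 − 1)×1000 = (0.956617 − 1)×1000 = -43.383‰
α − 1 = ε/1000 = -0.0235
f^(α−1) = 0.646^(-0.0235) = 1.010321
δ_res = (-43.383 + 1000) × 1.010321 − 1000 = 966.491 − 1000 = -33.51‰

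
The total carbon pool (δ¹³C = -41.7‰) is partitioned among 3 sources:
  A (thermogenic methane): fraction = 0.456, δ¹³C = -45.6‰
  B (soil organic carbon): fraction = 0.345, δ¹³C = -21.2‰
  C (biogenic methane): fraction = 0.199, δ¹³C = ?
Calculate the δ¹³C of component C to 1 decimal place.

-68.3‰

Isotope mass balance: δ_bulk = Σ fᵢ·δᵢ.
-41.7 = 0.456×(-45.6) + 0.345×(-21.2) + 0.199×δ_C
0.199·δ_C = -41.7 − (-28.108) = -13.592
δ_C = -13.592 / 0.199 = -68.30‰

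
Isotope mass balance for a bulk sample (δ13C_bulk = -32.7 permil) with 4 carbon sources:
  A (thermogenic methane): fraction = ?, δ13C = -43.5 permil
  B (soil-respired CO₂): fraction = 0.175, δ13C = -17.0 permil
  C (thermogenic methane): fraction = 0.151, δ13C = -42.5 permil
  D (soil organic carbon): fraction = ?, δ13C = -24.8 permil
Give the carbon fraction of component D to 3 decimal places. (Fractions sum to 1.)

0.321

Let f_D and f_A be the unknown fractions; fractions sum to 1 so f_D + f_A = 0.674.
Mass balance: Σ fᵢ·δᵢ = δ_bulk ⇒ f_D·(-24.8) + f_A·(-43.5) = -32.7 − (-9.392) = -23.308
Substitute f_A = 0.674 − f_D:
f_D·(-24.8 − -43.5) = -23.308 − 0.674×(-43.5) = 6.011
f_D = 6.011 / 18.7 = 0.3215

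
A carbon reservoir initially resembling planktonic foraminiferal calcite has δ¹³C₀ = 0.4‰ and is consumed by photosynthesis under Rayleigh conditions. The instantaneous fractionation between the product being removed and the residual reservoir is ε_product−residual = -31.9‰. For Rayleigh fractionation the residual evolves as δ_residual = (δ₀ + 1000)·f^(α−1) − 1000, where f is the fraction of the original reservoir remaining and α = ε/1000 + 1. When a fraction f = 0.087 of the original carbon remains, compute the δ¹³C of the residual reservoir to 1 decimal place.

81.4‰

Rayleigh residual: δ_res = (δ₀ + 1000)·f^(α−1) − 1000
α = ε/1000 + 1 = 0.96810, so α − 1 = -0.03190
f^(α−1) = 0.087^(-0.03190) = 1.081009
δ_res = (0.4 + 1000) × 1.081009 − 1000 = 1081.441 − 1000 = 81.44‰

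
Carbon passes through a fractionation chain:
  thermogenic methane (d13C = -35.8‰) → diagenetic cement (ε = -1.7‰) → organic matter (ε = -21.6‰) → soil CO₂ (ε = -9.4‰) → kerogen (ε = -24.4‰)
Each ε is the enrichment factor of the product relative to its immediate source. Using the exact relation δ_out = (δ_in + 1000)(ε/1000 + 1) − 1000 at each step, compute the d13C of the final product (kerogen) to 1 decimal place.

step 1: δ = (-35.80 + 1000)·(-1.7/1000 + 1) − 1000 = -37.44‰
step 2: δ = (-37.44 + 1000)·(-21.6/1000 + 1) − 1000 = -58.23‰
step 3: δ = (-58.23 + 1000)·(-9.4/1000 + 1) − 1000 = -67.08‰
step 4: δ = (-67.08 + 1000)·(-24.4/1000 + 1) − 1000 = -89.85‰

-89.8‰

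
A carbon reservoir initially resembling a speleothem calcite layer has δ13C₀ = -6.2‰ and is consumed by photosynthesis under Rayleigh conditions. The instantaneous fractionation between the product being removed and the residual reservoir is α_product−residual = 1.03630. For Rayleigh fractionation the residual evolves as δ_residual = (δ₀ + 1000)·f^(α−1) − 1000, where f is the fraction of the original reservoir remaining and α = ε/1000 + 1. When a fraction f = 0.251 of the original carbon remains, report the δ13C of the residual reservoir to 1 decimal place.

-54.8‰

Rayleigh residual: δ_res = (δ₀ + 1000)·f^(α−1) − 1000
α − 1 = 0.03630
f^(α−1) = 0.251^(0.03630) = 0.951061
δ_res = (-6.2 + 1000) × 0.951061 − 1000 = 945.164 − 1000 = -54.84‰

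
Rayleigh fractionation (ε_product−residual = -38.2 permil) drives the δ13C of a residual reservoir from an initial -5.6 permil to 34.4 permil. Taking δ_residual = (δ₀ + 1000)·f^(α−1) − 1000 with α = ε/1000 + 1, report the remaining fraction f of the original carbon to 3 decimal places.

0.356

α − 1 = ε/1000 = -0.0382
(δ_res + 1000)/(δ₀ + 1000) = (34.4 + 1000)/(-5.6 + 1000) = 1034.4/994.4 = 1.040225
f = 1.040225^(1/-0.0382) = exp(ln(1.040225)/-0.0382) = exp(0.03944/-0.0382)
f = exp(-1.0324) = 0.3562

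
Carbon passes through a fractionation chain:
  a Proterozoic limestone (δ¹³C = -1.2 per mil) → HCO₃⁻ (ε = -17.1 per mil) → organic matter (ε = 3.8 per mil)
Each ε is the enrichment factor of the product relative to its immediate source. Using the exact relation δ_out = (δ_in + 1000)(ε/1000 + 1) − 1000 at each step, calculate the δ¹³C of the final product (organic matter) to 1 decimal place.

step 1: δ = (-1.20 + 1000)·(-17.1/1000 + 1) − 1000 = -18.28 per mil
step 2: δ = (-18.28 + 1000)·(3.8/1000 + 1) − 1000 = -14.55 per mil

-14.5 per mil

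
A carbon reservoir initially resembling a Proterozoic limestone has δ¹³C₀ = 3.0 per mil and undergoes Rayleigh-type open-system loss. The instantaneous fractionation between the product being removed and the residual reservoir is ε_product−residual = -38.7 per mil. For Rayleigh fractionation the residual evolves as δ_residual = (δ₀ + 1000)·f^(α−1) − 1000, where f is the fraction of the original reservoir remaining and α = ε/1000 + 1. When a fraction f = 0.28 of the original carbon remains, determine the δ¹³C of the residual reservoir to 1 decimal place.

Rayleigh residual: δ_res = (δ₀ + 1000)·f^(α−1) − 1000
α = ε/1000 + 1 = 0.96130, so α − 1 = -0.03870
f^(α−1) = 0.28^(-0.03870) = 1.050497
δ_res = (3.0 + 1000) × 1.050497 − 1000 = 1053.649 − 1000 = 53.65 per mil

53.6 per mil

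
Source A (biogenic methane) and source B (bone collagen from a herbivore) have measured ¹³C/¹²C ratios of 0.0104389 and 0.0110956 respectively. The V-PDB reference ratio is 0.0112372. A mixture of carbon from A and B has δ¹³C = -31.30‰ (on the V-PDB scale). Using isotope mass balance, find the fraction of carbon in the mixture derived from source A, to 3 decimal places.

0.320

δ_A = (0.0104389/0.0112372 − 1)×1000 = (0.928959 − 1)×1000 = -71.041‰
δ_B = (0.0110956/0.0112372 − 1)×1000 = (0.987399 − 1)×1000 = -12.601‰
f_A = (δ_mix − δ_B)/(δ_A − δ_B) = (-31.30 − (-12.601))/(-71.041 − (-12.601))
f_A = -18.699 / -58.440 = 0.3200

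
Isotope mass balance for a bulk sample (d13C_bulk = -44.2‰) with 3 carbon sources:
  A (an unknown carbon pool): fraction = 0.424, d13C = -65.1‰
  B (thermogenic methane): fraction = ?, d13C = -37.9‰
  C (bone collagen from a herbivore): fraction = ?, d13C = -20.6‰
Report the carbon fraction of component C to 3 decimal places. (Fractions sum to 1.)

0.302

Let f_C and f_B be the unknown fractions; fractions sum to 1 so f_C + f_B = 0.576.
Mass balance: Σ fᵢ·δᵢ = δ_bulk ⇒ f_C·(-20.6) + f_B·(-37.9) = -44.2 − (-27.602) = -16.598
Substitute f_B = 0.576 − f_C:
f_C·(-20.6 − -37.9) = -16.598 − 0.576×(-37.9) = 5.233
f_C = 5.233 / 17.3 = 0.3025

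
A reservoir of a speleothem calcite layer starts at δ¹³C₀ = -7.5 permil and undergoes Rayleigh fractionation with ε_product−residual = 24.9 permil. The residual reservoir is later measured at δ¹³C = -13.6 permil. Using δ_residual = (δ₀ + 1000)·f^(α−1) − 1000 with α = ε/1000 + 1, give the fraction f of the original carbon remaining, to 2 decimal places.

α − 1 = ε/1000 = 0.0249
(δ_res + 1000)/(δ₀ + 1000) = (-13.6 + 1000)/(-7.5 + 1000) = 986.4/992.5 = 0.993854
f = 0.993854^(1/0.0249) = exp(ln(0.993854)/0.0249) = exp(-0.00617/0.0249)
f = exp(-0.2476) = 0.7807

0.78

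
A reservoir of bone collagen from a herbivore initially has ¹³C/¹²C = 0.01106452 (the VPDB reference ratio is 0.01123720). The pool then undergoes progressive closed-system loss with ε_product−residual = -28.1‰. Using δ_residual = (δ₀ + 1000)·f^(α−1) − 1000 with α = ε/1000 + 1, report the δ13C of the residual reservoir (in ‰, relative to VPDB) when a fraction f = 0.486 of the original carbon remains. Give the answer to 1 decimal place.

δ₀ = (0.01106452/0.01123720 − 1)×1000 = (0.984633 − 1)×1000 = -15.367‰
α − 1 = ε/1000 = -0.0281
f^(α−1) = 0.486^(-0.0281) = 1.020482
δ_res = (-15.367 + 1000) × 1.020482 − 1000 = 1004.801 − 1000 = 4.80‰

4.8‰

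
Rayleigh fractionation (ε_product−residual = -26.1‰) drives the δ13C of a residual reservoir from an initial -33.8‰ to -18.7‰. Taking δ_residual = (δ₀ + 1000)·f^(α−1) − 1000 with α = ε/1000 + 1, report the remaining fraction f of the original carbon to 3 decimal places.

α − 1 = ε/1000 = -0.0261
(δ_res + 1000)/(δ₀ + 1000) = (-18.7 + 1000)/(-33.8 + 1000) = 981.3/966.2 = 1.015628
f = 1.015628^(1/-0.0261) = exp(ln(1.015628)/-0.0261) = exp(0.01551/-0.0261)
f = exp(-0.5942) = 0.5520

0.552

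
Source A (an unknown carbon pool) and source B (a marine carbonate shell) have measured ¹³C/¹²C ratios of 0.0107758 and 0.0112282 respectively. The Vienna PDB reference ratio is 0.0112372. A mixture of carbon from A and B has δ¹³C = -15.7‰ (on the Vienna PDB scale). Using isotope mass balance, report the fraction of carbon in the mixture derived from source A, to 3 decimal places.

δ_A = (0.0107758/0.0112372 − 1)×1000 = (0.958940 − 1)×1000 = -41.060‰
δ_B = (0.0112282/0.0112372 − 1)×1000 = (0.999199 − 1)×1000 = -0.801‰
f_A = (δ_mix − δ_B)/(δ_A − δ_B) = (-15.7 − (-0.801))/(-41.060 − (-0.801))
f_A = -14.899 / -40.259 = 0.3701

0.370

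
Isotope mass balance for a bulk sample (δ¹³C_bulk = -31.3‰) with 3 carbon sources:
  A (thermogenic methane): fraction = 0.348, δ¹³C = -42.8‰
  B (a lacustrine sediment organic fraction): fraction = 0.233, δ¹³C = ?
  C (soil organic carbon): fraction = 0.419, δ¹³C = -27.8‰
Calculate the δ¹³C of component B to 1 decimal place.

Isotope mass balance: δ_bulk = Σ fᵢ·δᵢ.
-31.3 = 0.348×(-42.8) + 0.233×δ_B + 0.419×(-27.8)
0.233·δ_B = -31.3 − (-26.543) = -4.757
δ_B = -4.757 / 0.233 = -20.42‰

-20.4‰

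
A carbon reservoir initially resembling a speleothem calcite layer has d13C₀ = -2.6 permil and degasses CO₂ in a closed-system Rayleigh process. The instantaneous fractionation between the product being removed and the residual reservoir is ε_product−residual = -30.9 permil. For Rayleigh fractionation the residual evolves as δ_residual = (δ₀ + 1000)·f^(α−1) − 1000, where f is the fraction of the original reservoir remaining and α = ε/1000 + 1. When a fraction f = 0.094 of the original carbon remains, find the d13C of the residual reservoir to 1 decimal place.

73.0 permil

Rayleigh residual: δ_res = (δ₀ + 1000)·f^(α−1) − 1000
α = ε/1000 + 1 = 0.96910, so α − 1 = -0.03090
f^(α−1) = 0.094^(-0.03090) = 1.075797
δ_res = (-2.6 + 1000) × 1.075797 − 1000 = 1073.000 − 1000 = 73.00 permil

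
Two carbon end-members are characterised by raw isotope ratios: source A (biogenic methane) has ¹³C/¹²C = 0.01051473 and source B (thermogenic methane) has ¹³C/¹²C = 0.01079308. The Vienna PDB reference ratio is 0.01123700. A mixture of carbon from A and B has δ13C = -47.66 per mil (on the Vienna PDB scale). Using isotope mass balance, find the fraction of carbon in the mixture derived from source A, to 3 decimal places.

δ_A = (0.01051473/0.01123700 − 1)×1000 = (0.935724 − 1)×1000 = -64.276 per mil
δ_B = (0.01079308/0.01123700 − 1)×1000 = (0.960495 − 1)×1000 = -39.505 per mil
f_A = (δ_mix − δ_B)/(δ_A − δ_B) = (-47.66 − (-39.505))/(-64.276 − (-39.505))
f_A = -8.155 / -24.771 = 0.3292

0.329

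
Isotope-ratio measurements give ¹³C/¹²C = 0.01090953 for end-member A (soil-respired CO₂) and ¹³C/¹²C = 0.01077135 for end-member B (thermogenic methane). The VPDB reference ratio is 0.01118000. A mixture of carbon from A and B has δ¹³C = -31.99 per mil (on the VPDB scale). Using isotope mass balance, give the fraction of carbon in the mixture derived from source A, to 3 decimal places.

δ_A = (0.01090953/0.01118000 − 1)×1000 = (0.975808 − 1)×1000 = -24.192 per mil
δ_B = (0.01077135/0.01118000 − 1)×1000 = (0.963448 − 1)×1000 = -36.552 per mil
f_A = (δ_mix − δ_B)/(δ_A − δ_B) = (-31.99 − (-36.552))/(-24.192 − (-36.552))
f_A = 4.562 / 12.360 = 0.3691

0.369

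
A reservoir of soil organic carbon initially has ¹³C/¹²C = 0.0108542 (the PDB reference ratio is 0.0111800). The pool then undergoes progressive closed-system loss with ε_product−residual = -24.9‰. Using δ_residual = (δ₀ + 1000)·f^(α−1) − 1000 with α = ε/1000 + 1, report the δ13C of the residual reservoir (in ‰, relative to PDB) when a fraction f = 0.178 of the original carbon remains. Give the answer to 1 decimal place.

13.5‰

δ₀ = (0.0108542/0.0111800 − 1)×1000 = (0.970859 − 1)×1000 = -29.141‰
α − 1 = ε/1000 = -0.0249
f^(α−1) = 0.178^(-0.0249) = 1.043914
δ_res = (-29.141 + 1000) × 1.043914 − 1000 = 1013.493 − 1000 = 13.49‰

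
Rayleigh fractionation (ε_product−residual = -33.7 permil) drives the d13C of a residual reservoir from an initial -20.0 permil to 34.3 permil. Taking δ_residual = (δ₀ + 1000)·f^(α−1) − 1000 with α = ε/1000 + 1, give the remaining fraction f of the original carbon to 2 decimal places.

α − 1 = ε/1000 = -0.0337
(δ_res + 1000)/(δ₀ + 1000) = (34.3 + 1000)/(-20.0 + 1000) = 1034.3/980.0 = 1.055408
f = 1.055408^(1/-0.0337) = exp(ln(1.055408)/-0.0337) = exp(0.05393/-0.0337)
f = exp(-1.6002) = 0.2019

0.20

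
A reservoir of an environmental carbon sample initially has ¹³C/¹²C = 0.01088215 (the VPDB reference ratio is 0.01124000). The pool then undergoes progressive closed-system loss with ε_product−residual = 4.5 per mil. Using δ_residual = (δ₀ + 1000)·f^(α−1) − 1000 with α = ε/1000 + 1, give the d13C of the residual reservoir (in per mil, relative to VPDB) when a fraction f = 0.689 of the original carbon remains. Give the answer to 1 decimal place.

-33.5 per mil

δ₀ = (0.01088215/0.01124000 − 1)×1000 = (0.968163 − 1)×1000 = -31.837 per mil
α − 1 = ε/1000 = 0.0045
f^(α−1) = 0.689^(0.0045) = 0.998325
δ_res = (-31.837 + 1000) × 0.998325 − 1000 = 966.541 − 1000 = -33.46 per mil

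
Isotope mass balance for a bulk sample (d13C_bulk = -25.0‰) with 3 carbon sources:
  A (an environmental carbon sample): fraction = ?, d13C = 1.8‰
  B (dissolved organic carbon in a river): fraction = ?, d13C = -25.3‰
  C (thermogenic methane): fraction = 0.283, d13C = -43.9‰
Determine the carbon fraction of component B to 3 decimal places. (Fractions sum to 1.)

Let f_B and f_A be the unknown fractions; fractions sum to 1 so f_B + f_A = 0.717.
Mass balance: Σ fᵢ·δᵢ = δ_bulk ⇒ f_B·(-25.3) + f_A·(1.8) = -25.0 − (-12.424) = -12.576
Substitute f_A = 0.717 − f_B:
f_B·(-25.3 − 1.8) = -12.576 − 0.717×(1.8) = -13.867
f_B = -13.867 / -27.1 = 0.5117

0.512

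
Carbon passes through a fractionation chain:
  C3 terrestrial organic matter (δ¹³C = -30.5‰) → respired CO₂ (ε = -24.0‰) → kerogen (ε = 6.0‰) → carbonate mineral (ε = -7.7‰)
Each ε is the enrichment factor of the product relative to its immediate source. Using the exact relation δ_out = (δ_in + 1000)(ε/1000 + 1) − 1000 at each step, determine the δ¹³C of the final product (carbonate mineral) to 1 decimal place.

-55.4‰

step 1: δ = (-30.50 + 1000)·(-24.0/1000 + 1) − 1000 = -53.77‰
step 2: δ = (-53.77 + 1000)·(6.0/1000 + 1) − 1000 = -48.09‰
step 3: δ = (-48.09 + 1000)·(-7.7/1000 + 1) − 1000 = -55.42‰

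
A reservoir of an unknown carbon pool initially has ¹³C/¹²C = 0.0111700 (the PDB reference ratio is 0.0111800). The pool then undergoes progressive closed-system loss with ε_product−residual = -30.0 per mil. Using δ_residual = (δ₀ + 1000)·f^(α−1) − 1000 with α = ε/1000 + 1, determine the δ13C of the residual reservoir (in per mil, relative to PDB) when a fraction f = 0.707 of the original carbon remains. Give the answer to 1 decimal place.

δ₀ = (0.0111700/0.0111800 − 1)×1000 = (0.999106 − 1)×1000 = -0.894 per mil
α − 1 = ε/1000 = -0.0300
f^(α−1) = 0.707^(-0.0300) = 1.010456
δ_res = (-0.894 + 1000) × 1.010456 − 1000 = 1009.552 − 1000 = 9.55 per mil

9.6 per mil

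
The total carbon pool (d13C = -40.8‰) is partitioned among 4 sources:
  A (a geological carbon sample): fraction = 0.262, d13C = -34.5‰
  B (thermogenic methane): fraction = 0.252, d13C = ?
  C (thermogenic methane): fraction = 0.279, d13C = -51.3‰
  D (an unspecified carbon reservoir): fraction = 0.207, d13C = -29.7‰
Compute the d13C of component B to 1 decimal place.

Isotope mass balance: δ_bulk = Σ fᵢ·δᵢ.
-40.8 = 0.262×(-34.5) + 0.252×δ_B + 0.279×(-51.3) + 0.207×(-29.7)
0.252·δ_B = -40.8 − (-29.500) = -11.300
δ_B = -11.300 / 0.252 = -44.84‰

-44.8‰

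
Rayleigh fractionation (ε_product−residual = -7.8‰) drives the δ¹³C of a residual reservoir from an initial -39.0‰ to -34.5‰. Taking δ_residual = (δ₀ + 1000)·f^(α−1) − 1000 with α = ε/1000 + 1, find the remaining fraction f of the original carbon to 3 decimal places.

0.549

α − 1 = ε/1000 = -0.0078
(δ_res + 1000)/(δ₀ + 1000) = (-34.5 + 1000)/(-39.0 + 1000) = 965.5/961.0 = 1.004683
f = 1.004683^(1/-0.0078) = exp(ln(1.004683)/-0.0078) = exp(0.00467/-0.0078)
f = exp(-0.5989) = 0.5494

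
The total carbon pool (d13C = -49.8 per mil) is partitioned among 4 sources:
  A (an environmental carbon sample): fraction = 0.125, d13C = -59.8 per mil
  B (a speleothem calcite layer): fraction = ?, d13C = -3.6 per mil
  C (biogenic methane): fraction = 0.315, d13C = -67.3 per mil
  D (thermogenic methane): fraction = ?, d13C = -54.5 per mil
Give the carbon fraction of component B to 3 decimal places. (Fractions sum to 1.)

Let f_B and f_D be the unknown fractions; fractions sum to 1 so f_B + f_D = 0.560.
Mass balance: Σ fᵢ·δᵢ = δ_bulk ⇒ f_B·(-3.6) + f_D·(-54.5) = -49.8 − (-28.675) = -21.125
Substitute f_D = 0.560 − f_B:
f_B·(-3.6 − -54.5) = -21.125 − 0.560×(-54.5) = 9.395
f_B = 9.395 / 50.9 = 0.1846

0.185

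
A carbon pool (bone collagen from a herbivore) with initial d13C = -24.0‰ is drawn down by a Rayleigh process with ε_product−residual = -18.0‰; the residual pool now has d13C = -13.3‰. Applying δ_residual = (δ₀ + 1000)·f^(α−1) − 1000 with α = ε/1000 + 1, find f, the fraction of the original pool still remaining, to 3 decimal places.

0.546

α − 1 = ε/1000 = -0.0180
(δ_res + 1000)/(δ₀ + 1000) = (-13.3 + 1000)/(-24.0 + 1000) = 986.7/976.0 = 1.010963
f = 1.010963^(1/-0.0180) = exp(ln(1.010963)/-0.0180) = exp(0.01090/-0.0180)
f = exp(-0.6057) = 0.5457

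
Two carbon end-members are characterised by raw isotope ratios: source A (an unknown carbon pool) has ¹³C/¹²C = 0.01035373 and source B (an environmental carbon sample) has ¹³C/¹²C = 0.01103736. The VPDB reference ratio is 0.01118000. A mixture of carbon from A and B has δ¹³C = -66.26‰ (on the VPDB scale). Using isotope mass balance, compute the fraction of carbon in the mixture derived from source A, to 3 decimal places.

δ_A = (0.01035373/0.01118000 − 1)×1000 = (0.926094 − 1)×1000 = -73.906‰
δ_B = (0.01103736/0.01118000 − 1)×1000 = (0.987242 − 1)×1000 = -12.758‰
f_A = (δ_mix − δ_B)/(δ_A − δ_B) = (-66.26 − (-12.758))/(-73.906 − (-12.758))
f_A = -53.502 / -61.148 = 0.8750

0.875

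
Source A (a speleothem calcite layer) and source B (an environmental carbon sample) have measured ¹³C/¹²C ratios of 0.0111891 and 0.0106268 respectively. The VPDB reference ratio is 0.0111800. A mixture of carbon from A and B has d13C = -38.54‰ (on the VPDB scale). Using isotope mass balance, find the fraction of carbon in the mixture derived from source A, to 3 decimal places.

δ_A = (0.0111891/0.0111800 − 1)×1000 = (1.000814 − 1)×1000 = 0.814‰
δ_B = (0.0106268/0.0111800 − 1)×1000 = (0.950519 − 1)×1000 = -49.481‰
f_A = (δ_mix − δ_B)/(δ_A − δ_B) = (-38.54 − (-49.481))/(0.814 − (-49.481))
f_A = 10.941 / 50.295 = 0.2175

0.218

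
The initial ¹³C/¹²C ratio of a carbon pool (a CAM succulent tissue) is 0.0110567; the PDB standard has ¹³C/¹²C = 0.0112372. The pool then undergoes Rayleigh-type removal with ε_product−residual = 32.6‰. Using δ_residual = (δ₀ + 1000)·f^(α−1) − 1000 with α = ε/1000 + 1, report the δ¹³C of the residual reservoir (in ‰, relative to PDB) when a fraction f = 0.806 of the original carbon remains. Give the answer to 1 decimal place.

δ₀ = (0.0110567/0.0112372 − 1)×1000 = (0.983937 − 1)×1000 = -16.063‰
α − 1 = ε/1000 = 0.0326
f^(α−1) = 0.806^(0.0326) = 0.992994
δ_res = (-16.063 + 1000) × 0.992994 − 1000 = 977.044 − 1000 = -22.96‰

-23.0‰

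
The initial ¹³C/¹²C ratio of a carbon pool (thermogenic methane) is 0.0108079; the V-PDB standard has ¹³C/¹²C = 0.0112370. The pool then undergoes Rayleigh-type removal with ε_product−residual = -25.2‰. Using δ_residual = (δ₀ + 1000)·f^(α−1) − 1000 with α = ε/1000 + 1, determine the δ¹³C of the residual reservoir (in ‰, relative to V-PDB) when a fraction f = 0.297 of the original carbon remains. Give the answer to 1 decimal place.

δ₀ = (0.0108079/0.0112370 − 1)×1000 = (0.961814 − 1)×1000 = -38.186‰
α − 1 = ε/1000 = -0.0252
f^(α−1) = 0.297^(-0.0252) = 1.031066
δ_res = (-38.186 + 1000) × 1.031066 − 1000 = 991.694 − 1000 = -8.31‰

-8.3‰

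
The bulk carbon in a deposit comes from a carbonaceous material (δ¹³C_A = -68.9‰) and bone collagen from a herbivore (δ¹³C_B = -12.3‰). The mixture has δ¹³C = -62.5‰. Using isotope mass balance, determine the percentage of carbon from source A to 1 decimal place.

88.7%

δ_mix = f_A·δ_A + (1 − f_A)·δ_B  ⇒  f_A = (δ_mix − δ_B)/(δ_A − δ_B)
f_A = (-62.5 − (-12.3)) / (-68.9 − (-12.3))
f_A = -50.2 / -56.6 = 0.8869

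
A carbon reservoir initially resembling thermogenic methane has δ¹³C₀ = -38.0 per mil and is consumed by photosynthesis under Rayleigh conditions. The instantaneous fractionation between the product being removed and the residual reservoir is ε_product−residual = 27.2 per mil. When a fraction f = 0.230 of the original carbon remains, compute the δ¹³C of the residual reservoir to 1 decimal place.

-75.7 per mil

Rayleigh residual: δ_res = (δ₀ + 1000)·f^(α−1) − 1000
α = ε/1000 + 1 = 1.02720, so α − 1 = 0.02720
f^(α−1) = 0.230^(0.02720) = 0.960813
δ_res = (-38.0 + 1000) × 0.960813 − 1000 = 924.302 − 1000 = -75.70 per mil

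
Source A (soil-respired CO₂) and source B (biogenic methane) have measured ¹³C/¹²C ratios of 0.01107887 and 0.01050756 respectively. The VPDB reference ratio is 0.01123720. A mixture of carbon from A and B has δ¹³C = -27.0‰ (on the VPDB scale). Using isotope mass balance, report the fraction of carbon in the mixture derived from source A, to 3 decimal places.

δ_A = (0.01107887/0.01123720 − 1)×1000 = (0.985910 − 1)×1000 = -14.090‰
δ_B = (0.01050756/0.01123720 − 1)×1000 = (0.935069 − 1)×1000 = -64.931‰
f_A = (δ_mix − δ_B)/(δ_A − δ_B) = (-27.0 − (-64.931))/(-14.090 − (-64.931))
f_A = 37.931 / 50.841 = 0.7461

0.746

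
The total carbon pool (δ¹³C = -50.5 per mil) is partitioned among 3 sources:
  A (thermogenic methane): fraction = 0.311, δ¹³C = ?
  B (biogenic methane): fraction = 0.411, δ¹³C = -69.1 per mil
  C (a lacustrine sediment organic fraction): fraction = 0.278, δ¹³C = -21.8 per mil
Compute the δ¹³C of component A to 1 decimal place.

-51.6 per mil

Isotope mass balance: δ_bulk = Σ fᵢ·δᵢ.
-50.5 = 0.311×δ_A + 0.411×(-69.1) + 0.278×(-21.8)
0.311·δ_A = -50.5 − (-34.460) = -16.040
δ_A = -16.040 / 0.311 = -51.57 per mil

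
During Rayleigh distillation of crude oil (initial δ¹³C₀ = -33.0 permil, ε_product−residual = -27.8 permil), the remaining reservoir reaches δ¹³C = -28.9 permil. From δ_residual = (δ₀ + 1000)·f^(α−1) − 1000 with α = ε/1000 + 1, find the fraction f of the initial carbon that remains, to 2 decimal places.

α − 1 = ε/1000 = -0.0278
(δ_res + 1000)/(δ₀ + 1000) = (-28.9 + 1000)/(-33.0 + 1000) = 971.1/967.0 = 1.004240
f = 1.004240^(1/-0.0278) = exp(ln(1.004240)/-0.0278) = exp(0.00423/-0.0278)
f = exp(-0.1522) = 0.8588

0.86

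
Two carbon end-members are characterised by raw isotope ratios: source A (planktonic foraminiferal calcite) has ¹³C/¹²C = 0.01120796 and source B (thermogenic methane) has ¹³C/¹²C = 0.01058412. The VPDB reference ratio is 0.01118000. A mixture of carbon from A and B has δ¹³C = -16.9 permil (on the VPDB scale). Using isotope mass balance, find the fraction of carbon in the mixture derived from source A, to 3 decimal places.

δ_A = (0.01120796/0.01118000 − 1)×1000 = (1.002501 − 1)×1000 = 2.501 permil
δ_B = (0.01058412/0.01118000 − 1)×1000 = (0.946701 − 1)×1000 = -53.299 permil
f_A = (δ_mix − δ_B)/(δ_A − δ_B) = (-16.9 − (-53.299))/(2.501 − (-53.299))
f_A = 36.399 / 55.800 = 0.6523

0.652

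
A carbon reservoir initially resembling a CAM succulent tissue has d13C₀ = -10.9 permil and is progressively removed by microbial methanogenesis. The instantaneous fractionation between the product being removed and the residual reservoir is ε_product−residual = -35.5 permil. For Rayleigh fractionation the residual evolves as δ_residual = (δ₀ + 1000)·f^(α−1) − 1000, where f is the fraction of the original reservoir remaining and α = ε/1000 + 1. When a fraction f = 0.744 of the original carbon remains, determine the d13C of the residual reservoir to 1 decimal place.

-0.5 permil

Rayleigh residual: δ_res = (δ₀ + 1000)·f^(α−1) − 1000
α = ε/1000 + 1 = 0.96450, so α − 1 = -0.03550
f^(α−1) = 0.744^(-0.03550) = 1.010553
δ_res = (-10.9 + 1000) × 1.010553 − 1000 = 999.538 − 1000 = -0.46 permil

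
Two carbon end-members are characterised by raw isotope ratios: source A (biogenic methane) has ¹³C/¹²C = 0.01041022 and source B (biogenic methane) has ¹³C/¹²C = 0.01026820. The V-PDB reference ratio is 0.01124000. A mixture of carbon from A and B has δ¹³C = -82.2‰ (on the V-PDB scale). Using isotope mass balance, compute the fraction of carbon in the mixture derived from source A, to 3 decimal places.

δ_A = (0.01041022/0.01124000 − 1)×1000 = (0.926176 − 1)×1000 = -73.824‰
δ_B = (0.01026820/0.01124000 − 1)×1000 = (0.913541 − 1)×1000 = -86.459‰
f_A = (δ_mix − δ_B)/(δ_A − δ_B) = (-82.2 − (-86.459))/(-73.824 − (-86.459))
f_A = 4.259 / 12.635 = 0.3371

0.337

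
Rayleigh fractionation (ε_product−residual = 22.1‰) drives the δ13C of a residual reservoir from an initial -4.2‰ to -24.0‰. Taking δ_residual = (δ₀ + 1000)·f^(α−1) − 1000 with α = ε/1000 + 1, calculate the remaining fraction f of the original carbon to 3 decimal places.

α − 1 = ε/1000 = 0.0221
(δ_res + 1000)/(δ₀ + 1000) = (-24.0 + 1000)/(-4.2 + 1000) = 976.0/995.8 = 0.980116
f = 0.980116^(1/0.0221) = exp(ln(0.980116)/0.0221) = exp(-0.02008/0.0221)
f = exp(-0.9088) = 0.4030

0.403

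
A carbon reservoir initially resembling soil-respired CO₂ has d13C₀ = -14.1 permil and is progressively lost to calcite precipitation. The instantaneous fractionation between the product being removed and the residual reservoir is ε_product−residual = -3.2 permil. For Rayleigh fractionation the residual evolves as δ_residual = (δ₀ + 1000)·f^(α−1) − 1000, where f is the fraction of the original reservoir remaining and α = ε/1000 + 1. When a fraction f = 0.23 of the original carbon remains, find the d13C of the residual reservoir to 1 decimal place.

Rayleigh residual: δ_res = (δ₀ + 1000)·f^(α−1) − 1000
α = ε/1000 + 1 = 0.99680, so α − 1 = -0.00320
f^(α−1) = 0.23^(-0.00320) = 1.004714
δ_res = (-14.1 + 1000) × 1.004714 − 1000 = 990.548 − 1000 = -9.45 permil

-9.5 permil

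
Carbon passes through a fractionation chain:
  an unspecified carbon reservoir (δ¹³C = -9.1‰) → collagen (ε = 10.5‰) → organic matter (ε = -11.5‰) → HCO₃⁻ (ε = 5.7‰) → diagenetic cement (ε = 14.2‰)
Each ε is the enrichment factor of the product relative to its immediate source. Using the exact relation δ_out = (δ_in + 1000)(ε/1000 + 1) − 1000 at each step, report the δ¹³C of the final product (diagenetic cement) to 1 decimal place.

step 1: δ = (-9.10 + 1000)·(10.5/1000 + 1) − 1000 = 1.30‰
step 2: δ = (1.30 + 1000)·(-11.5/1000 + 1) − 1000 = -10.21‰
step 3: δ = (-10.21 + 1000)·(5.7/1000 + 1) − 1000 = -4.57‰
step 4: δ = (-4.57 + 1000)·(14.2/1000 + 1) − 1000 = 9.57‰

9.6‰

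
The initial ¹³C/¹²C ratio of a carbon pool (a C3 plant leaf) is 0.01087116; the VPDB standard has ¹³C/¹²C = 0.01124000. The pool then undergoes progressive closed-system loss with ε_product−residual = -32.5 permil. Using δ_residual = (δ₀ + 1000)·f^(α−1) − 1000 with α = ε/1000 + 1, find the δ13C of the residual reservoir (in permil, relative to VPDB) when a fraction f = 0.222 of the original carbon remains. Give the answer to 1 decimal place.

15.7 permil

δ₀ = (0.01087116/0.01124000 − 1)×1000 = (0.967185 − 1)×1000 = -32.815 permil
α − 1 = ε/1000 = -0.0325
f^(α−1) = 0.222^(-0.0325) = 1.050131
δ_res = (-32.815 + 1000) × 1.050131 − 1000 = 1015.671 − 1000 = 15.67 permil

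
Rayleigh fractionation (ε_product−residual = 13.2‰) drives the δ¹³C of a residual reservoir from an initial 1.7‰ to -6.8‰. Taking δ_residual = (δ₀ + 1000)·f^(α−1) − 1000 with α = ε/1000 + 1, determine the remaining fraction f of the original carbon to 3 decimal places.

α − 1 = ε/1000 = 0.0132
(δ_res + 1000)/(δ₀ + 1000) = (-6.8 + 1000)/(1.7 + 1000) = 993.2/1001.7 = 0.991514
f = 0.991514^(1/0.0132) = exp(ln(0.991514)/0.0132) = exp(-0.00852/0.0132)
f = exp(-0.6456) = 0.5244

0.524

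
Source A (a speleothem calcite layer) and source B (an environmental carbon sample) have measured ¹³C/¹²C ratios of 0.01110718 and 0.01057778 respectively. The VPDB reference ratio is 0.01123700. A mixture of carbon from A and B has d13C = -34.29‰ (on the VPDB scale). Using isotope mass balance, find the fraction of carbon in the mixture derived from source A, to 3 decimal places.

δ_A = (0.01110718/0.01123700 − 1)×1000 = (0.988447 − 1)×1000 = -11.553‰
δ_B = (0.01057778/0.01123700 − 1)×1000 = (0.941335 − 1)×1000 = -58.665‰
f_A = (δ_mix − δ_B)/(δ_A − δ_B) = (-34.29 − (-58.665))/(-11.553 − (-58.665))
f_A = 24.375 / 47.112 = 0.5174

0.517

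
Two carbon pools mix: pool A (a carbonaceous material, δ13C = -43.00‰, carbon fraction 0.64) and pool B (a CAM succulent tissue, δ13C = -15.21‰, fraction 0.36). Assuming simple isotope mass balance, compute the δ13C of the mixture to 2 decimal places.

δ_mix = f_A·δ_A + f_B·δ_B
δ_mix = 0.64 × (-43.00) + 0.36 × (-15.21)
δ_mix = -27.520 + -5.476 = -32.996‰

-33.00‰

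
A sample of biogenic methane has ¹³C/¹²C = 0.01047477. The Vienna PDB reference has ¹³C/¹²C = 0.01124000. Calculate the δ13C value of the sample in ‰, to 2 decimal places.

-68.08‰

δ13C = (R_sample / R_standard − 1) × 1000
R_sample / R_standard = 0.01047477 / 0.01124000 = 0.931919
δ13C = (0.931919 − 1) × 1000 = -68.081‰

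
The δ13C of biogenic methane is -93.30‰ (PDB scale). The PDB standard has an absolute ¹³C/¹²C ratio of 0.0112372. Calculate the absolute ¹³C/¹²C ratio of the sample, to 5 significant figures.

0.010189

R_sample = R_standard × (δ13C/1000 + 1)
R_sample = 0.0112372 × (-93.30/1000 + 1) = 0.0112372 × 0.906700
R_sample = 0.0101888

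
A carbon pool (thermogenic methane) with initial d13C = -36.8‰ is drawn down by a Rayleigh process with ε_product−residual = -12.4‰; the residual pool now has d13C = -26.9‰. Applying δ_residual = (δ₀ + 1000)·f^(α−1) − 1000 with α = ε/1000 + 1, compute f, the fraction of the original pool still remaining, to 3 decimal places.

α − 1 = ε/1000 = -0.0124
(δ_res + 1000)/(δ₀ + 1000) = (-26.9 + 1000)/(-36.8 + 1000) = 973.1/963.2 = 1.010278
f = 1.010278^(1/-0.0124) = exp(ln(1.010278)/-0.0124) = exp(0.01023/-0.0124)
f = exp(-0.8247) = 0.4384

0.438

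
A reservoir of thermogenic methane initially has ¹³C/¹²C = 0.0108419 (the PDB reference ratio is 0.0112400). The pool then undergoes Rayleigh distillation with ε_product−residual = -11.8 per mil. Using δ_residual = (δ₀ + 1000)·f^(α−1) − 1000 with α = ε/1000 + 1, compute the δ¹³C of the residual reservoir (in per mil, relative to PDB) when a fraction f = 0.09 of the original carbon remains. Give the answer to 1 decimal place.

-7.6 per mil

δ₀ = (0.0108419/0.0112400 − 1)×1000 = (0.964582 − 1)×1000 = -35.418 per mil
α − 1 = ε/1000 = -0.0118
f^(α−1) = 0.09^(-0.0118) = 1.028821
δ_res = (-35.418 + 1000) × 1.028821 − 1000 = 992.382 − 1000 = -7.62 per mil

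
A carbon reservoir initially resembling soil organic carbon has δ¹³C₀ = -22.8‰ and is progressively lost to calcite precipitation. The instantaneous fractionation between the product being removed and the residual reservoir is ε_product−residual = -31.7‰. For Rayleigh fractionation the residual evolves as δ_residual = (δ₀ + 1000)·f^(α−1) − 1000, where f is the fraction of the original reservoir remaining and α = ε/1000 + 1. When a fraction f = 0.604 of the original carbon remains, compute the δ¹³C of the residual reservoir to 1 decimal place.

Rayleigh residual: δ_res = (δ₀ + 1000)·f^(α−1) − 1000
α = ε/1000 + 1 = 0.96830, so α − 1 = -0.03170
f^(α−1) = 0.604^(-0.03170) = 1.016111
δ_res = (-22.8 + 1000) × 1.016111 − 1000 = 992.944 − 1000 = -7.06‰

-7.1‰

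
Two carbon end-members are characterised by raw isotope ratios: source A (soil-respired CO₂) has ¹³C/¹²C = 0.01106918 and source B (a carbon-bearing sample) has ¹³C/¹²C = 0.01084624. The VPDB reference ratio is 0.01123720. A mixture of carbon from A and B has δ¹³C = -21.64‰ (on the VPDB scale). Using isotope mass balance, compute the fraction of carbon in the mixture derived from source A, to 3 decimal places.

0.663

δ_A = (0.01106918/0.01123720 − 1)×1000 = (0.985048 − 1)×1000 = -14.952‰
δ_B = (0.01084624/0.01123720 − 1)×1000 = (0.965208 − 1)×1000 = -34.792‰
f_A = (δ_mix − δ_B)/(δ_A − δ_B) = (-21.64 − (-34.792))/(-14.952 − (-34.792))
f_A = 13.152 / 19.839 = 0.6629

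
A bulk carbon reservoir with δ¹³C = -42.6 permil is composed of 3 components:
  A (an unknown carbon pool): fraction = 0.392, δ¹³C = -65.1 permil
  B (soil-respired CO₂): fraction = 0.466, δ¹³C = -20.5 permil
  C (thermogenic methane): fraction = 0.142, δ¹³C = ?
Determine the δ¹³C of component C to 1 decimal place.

Isotope mass balance: δ_bulk = Σ fᵢ·δᵢ.
-42.6 = 0.392×(-65.1) + 0.466×(-20.5) + 0.142×δ_C
0.142·δ_C = -42.6 − (-35.072) = -7.528
δ_C = -7.528 / 0.142 = -53.01 permil

-53.0 permil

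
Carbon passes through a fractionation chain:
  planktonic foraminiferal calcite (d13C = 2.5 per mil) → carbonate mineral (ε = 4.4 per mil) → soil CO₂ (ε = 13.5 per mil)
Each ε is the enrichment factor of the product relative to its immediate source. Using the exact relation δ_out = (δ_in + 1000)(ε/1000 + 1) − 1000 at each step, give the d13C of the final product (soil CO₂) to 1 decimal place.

step 1: δ = (2.50 + 1000)·(4.4/1000 + 1) − 1000 = 6.91 per mil
step 2: δ = (6.91 + 1000)·(13.5/1000 + 1) − 1000 = 20.50 per mil

20.5 per mil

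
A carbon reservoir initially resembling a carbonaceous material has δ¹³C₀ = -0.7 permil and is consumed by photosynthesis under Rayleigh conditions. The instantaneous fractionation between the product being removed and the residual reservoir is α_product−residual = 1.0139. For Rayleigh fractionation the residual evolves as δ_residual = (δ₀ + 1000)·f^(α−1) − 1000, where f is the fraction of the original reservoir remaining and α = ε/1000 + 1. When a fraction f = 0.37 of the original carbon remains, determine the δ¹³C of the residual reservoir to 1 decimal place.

Rayleigh residual: δ_res = (δ₀ + 1000)·f^(α−1) − 1000
α − 1 = 0.01390
f^(α−1) = 0.37^(0.01390) = 0.986275
δ_res = (-0.7 + 1000) × 0.986275 − 1000 = 985.585 − 1000 = -14.42 permil

-14.4 permil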